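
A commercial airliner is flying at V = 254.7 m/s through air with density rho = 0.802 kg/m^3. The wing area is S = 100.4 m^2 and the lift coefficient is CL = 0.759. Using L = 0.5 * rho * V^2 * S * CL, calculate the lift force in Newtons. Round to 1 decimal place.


Step 1: Calculate dynamic pressure q = 0.5 * 0.802 * 254.7^2 = 0.5 * 0.802 * 64872.09 = 26013.7081 Pa
Step 2: Multiply by wing area and lift coefficient: L = 26013.7081 * 100.4 * 0.759
Step 3: L = 2611776.2922 * 0.759 = 1982338.2 N

1982338.2


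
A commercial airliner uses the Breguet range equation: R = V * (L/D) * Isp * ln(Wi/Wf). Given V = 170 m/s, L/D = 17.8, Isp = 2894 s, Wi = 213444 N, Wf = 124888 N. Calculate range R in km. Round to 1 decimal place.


Step 1: Coefficient = V * (L/D) * Isp = 170 * 17.8 * 2894 = 8757244.0 m
Step 2: Wi/Wf = 213444 / 124888 = 1.709083
Step 3: ln(1.709083) = 0.535957
Step 4: R = 8757244.0 * 0.535957 = 4693507.7 m = 4693.5 km

4693.5


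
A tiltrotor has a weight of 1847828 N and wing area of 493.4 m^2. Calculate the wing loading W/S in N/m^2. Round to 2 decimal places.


Step 1: Wing loading = W / S = 1847828 / 493.4
Step 2: Wing loading = 3745.09 N/m^2

3745.09


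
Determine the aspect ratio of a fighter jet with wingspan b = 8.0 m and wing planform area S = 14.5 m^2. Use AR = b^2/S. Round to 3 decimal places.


Step 1: b^2 = 8.0^2 = 64.0
Step 2: AR = 64.0 / 14.5 = 4.414

4.414


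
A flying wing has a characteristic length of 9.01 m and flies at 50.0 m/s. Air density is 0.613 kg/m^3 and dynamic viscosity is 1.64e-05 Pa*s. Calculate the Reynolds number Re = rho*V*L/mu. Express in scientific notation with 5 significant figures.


Step 1: Numerator = rho * V * L = 0.613 * 50.0 * 9.01 = 276.1565
Step 2: Re = 276.1565 / 1.64e-05
Step 3: Re = 1.6839e+07

1.6839e+07


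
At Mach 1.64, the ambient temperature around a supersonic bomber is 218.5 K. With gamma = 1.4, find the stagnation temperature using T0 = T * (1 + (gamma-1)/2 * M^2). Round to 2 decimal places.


Step 1: (gamma-1)/2 = 0.2
Step 2: M^2 = 2.6896
Step 3: 1 + 0.2 * 2.6896 = 1.53792
Step 4: T0 = 218.5 * 1.53792 = 336.04 K

336.04


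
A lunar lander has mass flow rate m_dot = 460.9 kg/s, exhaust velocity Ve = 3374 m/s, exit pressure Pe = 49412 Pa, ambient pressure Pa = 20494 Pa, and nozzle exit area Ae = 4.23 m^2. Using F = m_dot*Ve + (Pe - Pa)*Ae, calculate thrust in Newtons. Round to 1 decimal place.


Step 1: Momentum thrust = m_dot * Ve = 460.9 * 3374 = 1555076.6 N
Step 2: Pressure thrust = (Pe - Pa) * Ae = (49412 - 20494) * 4.23 = 122323.14 N
Step 3: Total thrust F = 1555076.6 + 122323.14 = 1677399.7 N

1677399.7


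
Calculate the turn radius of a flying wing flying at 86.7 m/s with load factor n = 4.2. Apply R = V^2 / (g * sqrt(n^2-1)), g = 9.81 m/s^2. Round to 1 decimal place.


Step 1: V^2 = 86.7^2 = 7516.89
Step 2: n^2 - 1 = 4.2^2 - 1 = 16.64
Step 3: sqrt(16.64) = 4.079216
Step 4: R = 7516.89 / (9.81 * 4.079216) = 187.8 m

187.8


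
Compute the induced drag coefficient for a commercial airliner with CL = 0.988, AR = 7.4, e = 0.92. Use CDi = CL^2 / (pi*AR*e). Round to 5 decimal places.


Step 1: CL^2 = 0.988^2 = 0.976144
Step 2: pi * AR * e = 3.14159 * 7.4 * 0.92 = 21.387963
Step 3: CDi = 0.976144 / 21.387963 = 0.04564

0.04564


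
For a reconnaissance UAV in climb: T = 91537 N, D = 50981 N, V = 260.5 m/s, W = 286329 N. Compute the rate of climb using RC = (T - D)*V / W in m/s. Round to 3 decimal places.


Step 1: Excess thrust = T - D = 91537 - 50981 = 40556 N
Step 2: Excess power = 40556 * 260.5 = 10564838.0 W
Step 3: RC = 10564838.0 / 286329 = 36.898 m/s

36.898


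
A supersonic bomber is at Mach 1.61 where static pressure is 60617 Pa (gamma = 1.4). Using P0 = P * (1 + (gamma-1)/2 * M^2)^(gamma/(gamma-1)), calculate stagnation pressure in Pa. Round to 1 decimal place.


Step 1: (gamma-1)/2 * M^2 = 0.2 * 2.5921 = 0.51842
Step 2: 1 + 0.51842 = 1.51842
Step 3: Exponent gamma/(gamma-1) = 3.5
Step 4: P0 = 60617 * 1.51842^3.5 = 261496.7 Pa

261496.7


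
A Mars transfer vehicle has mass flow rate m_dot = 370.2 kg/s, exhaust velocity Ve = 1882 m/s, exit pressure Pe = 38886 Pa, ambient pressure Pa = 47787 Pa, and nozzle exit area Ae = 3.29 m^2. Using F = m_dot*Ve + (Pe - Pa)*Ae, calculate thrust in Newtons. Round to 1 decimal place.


Step 1: Momentum thrust = m_dot * Ve = 370.2 * 1882 = 696716.4 N
Step 2: Pressure thrust = (Pe - Pa) * Ae = (38886 - 47787) * 3.29 = -29284.29 N
Step 3: Total thrust F = 696716.4 + -29284.29 = 667432.1 N

667432.1


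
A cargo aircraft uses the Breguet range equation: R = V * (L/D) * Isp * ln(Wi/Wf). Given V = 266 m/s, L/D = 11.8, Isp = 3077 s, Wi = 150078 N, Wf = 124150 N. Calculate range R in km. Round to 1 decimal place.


Step 1: Coefficient = V * (L/D) * Isp = 266 * 11.8 * 3077 = 9658087.6 m
Step 2: Wi/Wf = 150078 / 124150 = 1.208844
Step 3: ln(1.208844) = 0.189665
Step 4: R = 9658087.6 * 0.189665 = 1831797.8 m = 1831.8 km

1831.8


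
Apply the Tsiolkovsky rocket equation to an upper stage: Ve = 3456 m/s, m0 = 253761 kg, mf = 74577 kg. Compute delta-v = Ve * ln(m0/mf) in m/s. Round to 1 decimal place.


Step 1: Mass ratio m0/mf = 253761 / 74577 = 3.402671
Step 2: ln(3.402671) = 1.224561
Step 3: delta-v = 3456 * 1.224561 = 4232.1 m/s

4232.1


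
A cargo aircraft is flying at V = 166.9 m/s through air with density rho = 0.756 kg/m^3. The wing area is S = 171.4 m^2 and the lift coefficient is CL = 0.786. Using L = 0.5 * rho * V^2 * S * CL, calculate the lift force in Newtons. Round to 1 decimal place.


Step 1: Calculate dynamic pressure q = 0.5 * 0.756 * 166.9^2 = 0.5 * 0.756 * 27855.61 = 10529.4206 Pa
Step 2: Multiply by wing area and lift coefficient: L = 10529.4206 * 171.4 * 0.786
Step 3: L = 1804742.6874 * 0.786 = 1418527.8 N

1418527.8


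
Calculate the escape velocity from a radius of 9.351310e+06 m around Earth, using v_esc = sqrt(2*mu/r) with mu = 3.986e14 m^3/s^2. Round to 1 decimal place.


Step 1: 2*mu/r = 2 * 3.986e14 / 9.351310e+06 = 85250087.9556
Step 2: v_esc = sqrt(85250087.9556) = 9233.1 m/s

9233.1


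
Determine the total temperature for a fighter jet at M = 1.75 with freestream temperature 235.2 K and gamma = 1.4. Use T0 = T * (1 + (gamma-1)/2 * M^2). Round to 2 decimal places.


Step 1: (gamma-1)/2 = 0.2
Step 2: M^2 = 3.0625
Step 3: 1 + 0.2 * 3.0625 = 1.6125
Step 4: T0 = 235.2 * 1.6125 = 379.26 K

379.26


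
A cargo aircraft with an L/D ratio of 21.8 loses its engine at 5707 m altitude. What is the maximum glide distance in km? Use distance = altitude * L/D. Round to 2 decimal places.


Step 1: Glide distance = altitude * L/D = 5707 * 21.8 = 124412.6 m
Step 2: Convert to km: 124412.6 / 1000 = 124.41 km

124.41


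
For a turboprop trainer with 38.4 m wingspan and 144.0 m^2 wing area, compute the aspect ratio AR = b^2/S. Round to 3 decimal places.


Step 1: b^2 = 38.4^2 = 1474.56
Step 2: AR = 1474.56 / 144.0 = 10.240

10.240


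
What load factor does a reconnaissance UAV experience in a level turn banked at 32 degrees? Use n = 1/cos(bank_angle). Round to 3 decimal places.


Step 1: Convert 32 degrees to radians = 0.558505
Step 2: cos(32 deg) = 0.848048
Step 3: n = 1 / 0.848048 = 1.179

1.179


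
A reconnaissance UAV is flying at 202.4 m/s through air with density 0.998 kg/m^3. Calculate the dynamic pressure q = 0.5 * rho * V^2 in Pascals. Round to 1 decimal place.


Step 1: V^2 = 202.4^2 = 40965.76
Step 2: q = 0.5 * 0.998 * 40965.76
Step 3: q = 20441.9 Pa

20441.9


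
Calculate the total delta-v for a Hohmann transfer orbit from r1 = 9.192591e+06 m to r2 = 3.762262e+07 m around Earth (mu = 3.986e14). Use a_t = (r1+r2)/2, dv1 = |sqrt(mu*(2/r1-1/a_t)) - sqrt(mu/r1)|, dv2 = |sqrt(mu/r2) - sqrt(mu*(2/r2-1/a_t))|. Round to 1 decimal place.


Step 1: Transfer semi-major axis a_t = (9.192591e+06 + 3.762262e+07) / 2 = 2.340761e+07 m
Step 2: v1 (circular at r1) = sqrt(mu/r1) = 6584.91 m/s
Step 3: v_t1 = sqrt(mu*(2/r1 - 1/a_t)) = 8348.25 m/s
Step 4: dv1 = |8348.25 - 6584.91| = 1763.35 m/s
Step 5: v2 (circular at r2) = 3254.95 m/s, v_t2 = 2039.79 m/s
Step 6: dv2 = |3254.95 - 2039.79| = 1215.16 m/s
Step 7: Total delta-v = 1763.35 + 1215.16 = 2978.5 m/s

2978.5


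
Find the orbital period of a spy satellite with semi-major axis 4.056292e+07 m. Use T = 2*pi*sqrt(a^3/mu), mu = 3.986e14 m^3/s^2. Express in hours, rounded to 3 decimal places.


Step 1: a^3 / mu = 6.674022e+22 / 3.986e14 = 1.674366e+08
Step 2: sqrt(1.674366e+08) = 12939.7287 s
Step 3: T = 2*pi * 12939.7287 = 81302.71 s
Step 4: T in hours = 81302.71 / 3600 = 22.584 hours

22.584


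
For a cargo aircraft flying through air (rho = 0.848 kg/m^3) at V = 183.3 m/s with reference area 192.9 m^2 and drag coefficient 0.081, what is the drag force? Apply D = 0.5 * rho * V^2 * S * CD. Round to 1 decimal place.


Step 1: Dynamic pressure q = 0.5 * 0.848 * 183.3^2 = 14245.9294 Pa
Step 2: Drag D = q * S * CD = 14245.9294 * 192.9 * 0.081
Step 3: D = 222591.2 N

222591.2


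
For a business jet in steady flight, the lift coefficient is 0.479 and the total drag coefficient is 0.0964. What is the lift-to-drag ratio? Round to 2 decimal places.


Step 1: L/D = CL / CD = 0.479 / 0.0964
Step 2: L/D = 4.97

4.97


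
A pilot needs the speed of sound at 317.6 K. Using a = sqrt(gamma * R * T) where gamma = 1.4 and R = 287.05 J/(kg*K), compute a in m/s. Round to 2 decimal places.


Step 1: gamma * R * T = 1.4 * 287.05 * 317.6 = 127633.912
Step 2: a = sqrt(127633.912) = 357.26 m/s

357.26


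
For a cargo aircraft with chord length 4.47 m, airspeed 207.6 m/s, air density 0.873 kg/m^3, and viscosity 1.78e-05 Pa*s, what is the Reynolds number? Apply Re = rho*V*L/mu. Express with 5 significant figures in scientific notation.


Step 1: Numerator = rho * V * L = 0.873 * 207.6 * 4.47 = 810.119556
Step 2: Re = 810.119556 / 1.78e-05
Step 3: Re = 4.5512e+07

4.5512e+07


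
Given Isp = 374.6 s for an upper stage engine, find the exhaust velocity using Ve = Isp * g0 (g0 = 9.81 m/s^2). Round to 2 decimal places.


Step 1: Ve = Isp * g0 = 374.6 * 9.81
Step 2: Ve = 3674.83 m/s

3674.83


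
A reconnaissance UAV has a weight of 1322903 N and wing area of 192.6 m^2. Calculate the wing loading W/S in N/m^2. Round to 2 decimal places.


Step 1: Wing loading = W / S = 1322903 / 192.6
Step 2: Wing loading = 6868.66 N/m^2

6868.66


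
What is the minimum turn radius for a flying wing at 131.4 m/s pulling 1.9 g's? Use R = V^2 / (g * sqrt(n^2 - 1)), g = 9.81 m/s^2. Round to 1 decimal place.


Step 1: V^2 = 131.4^2 = 17265.96
Step 2: n^2 - 1 = 1.9^2 - 1 = 2.61
Step 3: sqrt(2.61) = 1.615549
Step 4: R = 17265.96 / (9.81 * 1.615549) = 1089.4 m

1089.4


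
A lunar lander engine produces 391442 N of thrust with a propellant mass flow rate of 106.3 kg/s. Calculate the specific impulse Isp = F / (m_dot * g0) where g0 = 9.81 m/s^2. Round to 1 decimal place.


Step 1: m_dot * g0 = 106.3 * 9.81 = 1042.8
Step 2: Isp = 391442 / 1042.8 = 375.4 s

375.4


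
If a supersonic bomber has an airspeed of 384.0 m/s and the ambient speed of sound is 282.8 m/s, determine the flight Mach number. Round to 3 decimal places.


Step 1: M = V / a = 384.0 / 282.8
Step 2: M = 1.358

1.358


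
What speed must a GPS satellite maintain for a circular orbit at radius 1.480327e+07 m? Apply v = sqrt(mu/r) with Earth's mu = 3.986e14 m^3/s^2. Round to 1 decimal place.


Step 1: mu / r = 3.986e14 / 1.480327e+07 = 26926483.1351
Step 2: v = sqrt(26926483.1351) = 5189.1 m/s

5189.1


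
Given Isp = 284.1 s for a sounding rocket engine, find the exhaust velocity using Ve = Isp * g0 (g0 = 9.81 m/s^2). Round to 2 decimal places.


Step 1: Ve = Isp * g0 = 284.1 * 9.81
Step 2: Ve = 2787.02 m/s

2787.02


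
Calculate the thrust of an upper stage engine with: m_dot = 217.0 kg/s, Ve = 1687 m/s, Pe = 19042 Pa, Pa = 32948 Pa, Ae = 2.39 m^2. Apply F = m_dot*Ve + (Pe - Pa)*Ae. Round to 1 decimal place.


Step 1: Momentum thrust = m_dot * Ve = 217.0 * 1687 = 366079.0 N
Step 2: Pressure thrust = (Pe - Pa) * Ae = (19042 - 32948) * 2.39 = -33235.34 N
Step 3: Total thrust F = 366079.0 + -33235.34 = 332843.7 N

332843.7


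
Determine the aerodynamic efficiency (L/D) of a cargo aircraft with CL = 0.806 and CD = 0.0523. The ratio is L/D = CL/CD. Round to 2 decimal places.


Step 1: L/D = CL / CD = 0.806 / 0.0523
Step 2: L/D = 15.41

15.41


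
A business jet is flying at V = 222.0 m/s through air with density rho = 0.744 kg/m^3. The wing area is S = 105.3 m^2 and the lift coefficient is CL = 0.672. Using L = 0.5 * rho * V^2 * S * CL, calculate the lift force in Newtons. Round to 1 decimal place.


Step 1: Calculate dynamic pressure q = 0.5 * 0.744 * 222.0^2 = 0.5 * 0.744 * 49284.0 = 18333.648 Pa
Step 2: Multiply by wing area and lift coefficient: L = 18333.648 * 105.3 * 0.672
Step 3: L = 1930533.1344 * 0.672 = 1297318.3 N

1297318.3


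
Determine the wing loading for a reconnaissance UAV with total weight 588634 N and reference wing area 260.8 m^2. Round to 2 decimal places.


Step 1: Wing loading = W / S = 588634 / 260.8
Step 2: Wing loading = 2257.03 N/m^2

2257.03


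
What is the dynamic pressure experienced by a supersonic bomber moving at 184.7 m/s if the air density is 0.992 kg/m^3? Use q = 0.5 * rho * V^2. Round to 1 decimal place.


Step 1: V^2 = 184.7^2 = 34114.09
Step 2: q = 0.5 * 0.992 * 34114.09
Step 3: q = 16920.6 Pa

16920.6


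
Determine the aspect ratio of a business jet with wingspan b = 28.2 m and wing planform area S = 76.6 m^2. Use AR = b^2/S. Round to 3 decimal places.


Step 1: b^2 = 28.2^2 = 795.24
Step 2: AR = 795.24 / 76.6 = 10.382

10.382


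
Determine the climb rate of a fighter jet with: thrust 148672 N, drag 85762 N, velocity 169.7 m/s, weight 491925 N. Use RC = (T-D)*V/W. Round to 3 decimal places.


Step 1: Excess thrust = T - D = 148672 - 85762 = 62910 N
Step 2: Excess power = 62910 * 169.7 = 10675827.0 W
Step 3: RC = 10675827.0 / 491925 = 21.702 m/s

21.702


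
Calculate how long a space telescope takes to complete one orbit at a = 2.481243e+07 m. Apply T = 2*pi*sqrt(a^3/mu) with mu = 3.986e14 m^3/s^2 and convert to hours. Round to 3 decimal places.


Step 1: a^3 / mu = 1.527594e+22 / 3.986e14 = 3.832398e+07
Step 2: sqrt(3.832398e+07) = 6190.6365 s
Step 3: T = 2*pi * 6190.6365 = 38896.92 s
Step 4: T in hours = 38896.92 / 3600 = 10.805 hours

10.805


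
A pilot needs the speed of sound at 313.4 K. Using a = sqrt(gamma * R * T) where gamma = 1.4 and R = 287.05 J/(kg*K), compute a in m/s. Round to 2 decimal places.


Step 1: gamma * R * T = 1.4 * 287.05 * 313.4 = 125946.058
Step 2: a = sqrt(125946.058) = 354.89 m/s

354.89


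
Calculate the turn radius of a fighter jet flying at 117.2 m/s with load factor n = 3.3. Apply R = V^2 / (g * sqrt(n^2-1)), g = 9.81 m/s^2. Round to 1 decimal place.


Step 1: V^2 = 117.2^2 = 13735.84
Step 2: n^2 - 1 = 3.3^2 - 1 = 9.89
Step 3: sqrt(9.89) = 3.144837
Step 4: R = 13735.84 / (9.81 * 3.144837) = 445.2 m

445.2


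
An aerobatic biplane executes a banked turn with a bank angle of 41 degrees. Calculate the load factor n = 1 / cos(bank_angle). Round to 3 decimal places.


Step 1: Convert 41 degrees to radians = 0.715585
Step 2: cos(41 deg) = 0.75471
Step 3: n = 1 / 0.75471 = 1.325

1.325


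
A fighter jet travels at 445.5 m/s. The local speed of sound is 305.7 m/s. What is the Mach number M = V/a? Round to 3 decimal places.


Step 1: M = V / a = 445.5 / 305.7
Step 2: M = 1.457

1.457


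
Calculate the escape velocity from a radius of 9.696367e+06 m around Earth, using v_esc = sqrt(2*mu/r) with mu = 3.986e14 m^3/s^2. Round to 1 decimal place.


Step 1: 2*mu/r = 2 * 3.986e14 / 9.696367e+06 = 82216360.0037
Step 2: v_esc = sqrt(82216360.0037) = 9067.3 m/s

9067.3


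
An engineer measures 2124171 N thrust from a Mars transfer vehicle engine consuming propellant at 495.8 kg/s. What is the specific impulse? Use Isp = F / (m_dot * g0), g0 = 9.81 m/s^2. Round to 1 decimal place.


Step 1: m_dot * g0 = 495.8 * 9.81 = 4863.8
Step 2: Isp = 2124171 / 4863.8 = 436.7 s

436.7


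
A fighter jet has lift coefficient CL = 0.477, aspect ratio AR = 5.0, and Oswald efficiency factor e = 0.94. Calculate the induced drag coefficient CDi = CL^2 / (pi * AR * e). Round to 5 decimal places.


Step 1: CL^2 = 0.477^2 = 0.227529
Step 2: pi * AR * e = 3.14159 * 5.0 * 0.94 = 14.765485
Step 3: CDi = 0.227529 / 14.765485 = 0.01541

0.01541


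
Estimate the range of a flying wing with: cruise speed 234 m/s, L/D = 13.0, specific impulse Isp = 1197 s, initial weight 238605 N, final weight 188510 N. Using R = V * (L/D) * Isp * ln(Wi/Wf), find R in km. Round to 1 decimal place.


Step 1: Coefficient = V * (L/D) * Isp = 234 * 13.0 * 1197 = 3641274.0 m
Step 2: Wi/Wf = 238605 / 188510 = 1.265742
Step 3: ln(1.265742) = 0.235658
Step 4: R = 3641274.0 * 0.235658 = 858096.8 m = 858.1 km

858.1


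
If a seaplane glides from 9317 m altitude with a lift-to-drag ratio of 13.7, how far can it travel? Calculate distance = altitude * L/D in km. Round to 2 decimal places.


Step 1: Glide distance = altitude * L/D = 9317 * 13.7 = 127642.9 m
Step 2: Convert to km: 127642.9 / 1000 = 127.64 km

127.64


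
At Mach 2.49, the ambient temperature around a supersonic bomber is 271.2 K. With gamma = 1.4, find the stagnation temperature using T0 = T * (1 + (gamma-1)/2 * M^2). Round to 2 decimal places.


Step 1: (gamma-1)/2 = 0.2
Step 2: M^2 = 6.2001
Step 3: 1 + 0.2 * 6.2001 = 2.24002
Step 4: T0 = 271.2 * 2.24002 = 607.49 K

607.49


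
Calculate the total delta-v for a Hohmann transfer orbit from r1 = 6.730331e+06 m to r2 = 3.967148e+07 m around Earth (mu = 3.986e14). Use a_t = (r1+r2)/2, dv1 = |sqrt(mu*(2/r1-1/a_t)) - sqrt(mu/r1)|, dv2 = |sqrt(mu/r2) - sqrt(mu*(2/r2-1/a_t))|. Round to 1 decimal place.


Step 1: Transfer semi-major axis a_t = (6.730331e+06 + 3.967148e+07) / 2 = 2.320091e+07 m
Step 2: v1 (circular at r1) = sqrt(mu/r1) = 7695.74 m/s
Step 3: v_t1 = sqrt(mu*(2/r1 - 1/a_t)) = 10063.22 m/s
Step 4: dv1 = |10063.22 - 7695.74| = 2367.48 m/s
Step 5: v2 (circular at r2) = 3169.78 m/s, v_t2 = 1707.24 m/s
Step 6: dv2 = |3169.78 - 1707.24| = 1462.54 m/s
Step 7: Total delta-v = 2367.48 + 1462.54 = 3830.0 m/s

3830.0


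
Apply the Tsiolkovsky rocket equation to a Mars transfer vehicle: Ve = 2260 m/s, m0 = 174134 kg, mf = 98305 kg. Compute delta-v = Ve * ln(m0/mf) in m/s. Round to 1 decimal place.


Step 1: Mass ratio m0/mf = 174134 / 98305 = 1.771365
Step 2: ln(1.771365) = 0.57175
Step 3: delta-v = 2260 * 0.57175 = 1292.2 m/s

1292.2


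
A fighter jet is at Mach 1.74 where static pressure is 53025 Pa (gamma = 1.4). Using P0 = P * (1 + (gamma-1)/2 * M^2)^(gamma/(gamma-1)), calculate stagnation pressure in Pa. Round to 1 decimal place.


Step 1: (gamma-1)/2 * M^2 = 0.2 * 3.0276 = 0.60552
Step 2: 1 + 0.60552 = 1.60552
Step 3: Exponent gamma/(gamma-1) = 3.5
Step 4: P0 = 53025 * 1.60552^3.5 = 278058.2 Pa

278058.2


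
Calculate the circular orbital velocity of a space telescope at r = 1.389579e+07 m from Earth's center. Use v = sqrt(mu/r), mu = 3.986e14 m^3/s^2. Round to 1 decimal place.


Step 1: mu / r = 3.986e14 / 1.389579e+07 = 28684947.0235
Step 2: v = sqrt(28684947.0235) = 5355.8 m/s

5355.8


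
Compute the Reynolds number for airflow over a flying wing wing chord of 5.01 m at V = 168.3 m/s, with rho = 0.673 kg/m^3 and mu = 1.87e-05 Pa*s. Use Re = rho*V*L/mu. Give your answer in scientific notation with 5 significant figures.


Step 1: Numerator = rho * V * L = 0.673 * 168.3 * 5.01 = 567.462159
Step 2: Re = 567.462159 / 1.87e-05
Step 3: Re = 3.0346e+07

3.0346e+07


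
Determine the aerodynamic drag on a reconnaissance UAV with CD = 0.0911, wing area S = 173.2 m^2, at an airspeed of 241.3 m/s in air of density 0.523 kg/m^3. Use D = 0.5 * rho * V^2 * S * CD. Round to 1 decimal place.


Step 1: Dynamic pressure q = 0.5 * 0.523 * 241.3^2 = 15226.0179 Pa
Step 2: Drag D = q * S * CD = 15226.0179 * 173.2 * 0.0911
Step 3: D = 240244.0 N

240244.0


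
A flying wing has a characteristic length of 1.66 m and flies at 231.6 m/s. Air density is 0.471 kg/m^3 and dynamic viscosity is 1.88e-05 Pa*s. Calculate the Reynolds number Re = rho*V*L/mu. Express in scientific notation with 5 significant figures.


Step 1: Numerator = rho * V * L = 0.471 * 231.6 * 1.66 = 181.078776
Step 2: Re = 181.078776 / 1.88e-05
Step 3: Re = 9.6318e+06

9.6318e+06


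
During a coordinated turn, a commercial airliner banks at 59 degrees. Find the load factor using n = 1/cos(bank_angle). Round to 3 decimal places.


Step 1: Convert 59 degrees to radians = 1.029744
Step 2: cos(59 deg) = 0.515038
Step 3: n = 1 / 0.515038 = 1.942

1.942


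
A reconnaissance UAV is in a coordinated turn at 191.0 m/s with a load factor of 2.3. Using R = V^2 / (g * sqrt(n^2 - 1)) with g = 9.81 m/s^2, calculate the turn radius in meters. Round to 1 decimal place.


Step 1: V^2 = 191.0^2 = 36481.0
Step 2: n^2 - 1 = 2.3^2 - 1 = 4.29
Step 3: sqrt(4.29) = 2.071232
Step 4: R = 36481.0 / (9.81 * 2.071232) = 1795.4 m

1795.4


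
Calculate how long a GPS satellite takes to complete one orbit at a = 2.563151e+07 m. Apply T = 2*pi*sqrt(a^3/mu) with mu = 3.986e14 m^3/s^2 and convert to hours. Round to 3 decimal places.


Step 1: a^3 / mu = 1.683924e+22 / 3.986e14 = 4.224597e+07
Step 2: sqrt(4.224597e+07) = 6499.69 s
Step 3: T = 2*pi * 6499.69 = 40838.76 s
Step 4: T in hours = 40838.76 / 3600 = 11.344 hours

11.344


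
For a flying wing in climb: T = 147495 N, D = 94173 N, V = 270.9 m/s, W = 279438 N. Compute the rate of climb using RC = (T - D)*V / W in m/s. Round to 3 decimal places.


Step 1: Excess thrust = T - D = 147495 - 94173 = 53322 N
Step 2: Excess power = 53322 * 270.9 = 14444929.8 W
Step 3: RC = 14444929.8 / 279438 = 51.693 m/s

51.693


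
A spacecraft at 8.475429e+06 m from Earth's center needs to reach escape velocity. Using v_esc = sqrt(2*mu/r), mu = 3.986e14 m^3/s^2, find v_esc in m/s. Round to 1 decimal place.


Step 1: 2*mu/r = 2 * 3.986e14 / 8.475429e+06 = 94060135.481
Step 2: v_esc = sqrt(94060135.481) = 9698.5 m/s

9698.5


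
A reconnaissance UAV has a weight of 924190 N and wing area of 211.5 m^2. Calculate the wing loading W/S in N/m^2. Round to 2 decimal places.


Step 1: Wing loading = W / S = 924190 / 211.5
Step 2: Wing loading = 4369.69 N/m^2

4369.69


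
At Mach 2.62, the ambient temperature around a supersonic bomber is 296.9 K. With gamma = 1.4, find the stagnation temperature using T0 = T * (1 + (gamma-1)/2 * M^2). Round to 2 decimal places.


Step 1: (gamma-1)/2 = 0.2
Step 2: M^2 = 6.8644
Step 3: 1 + 0.2 * 6.8644 = 2.37288
Step 4: T0 = 296.9 * 2.37288 = 704.51 K

704.51


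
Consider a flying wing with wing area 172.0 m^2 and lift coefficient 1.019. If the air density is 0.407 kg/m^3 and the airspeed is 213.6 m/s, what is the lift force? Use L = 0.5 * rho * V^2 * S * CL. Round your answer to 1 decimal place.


Step 1: Calculate dynamic pressure q = 0.5 * 0.407 * 213.6^2 = 0.5 * 0.407 * 45624.96 = 9284.6794 Pa
Step 2: Multiply by wing area and lift coefficient: L = 9284.6794 * 172.0 * 1.019
Step 3: L = 1596964.8499 * 1.019 = 1627307.2 N

1627307.2


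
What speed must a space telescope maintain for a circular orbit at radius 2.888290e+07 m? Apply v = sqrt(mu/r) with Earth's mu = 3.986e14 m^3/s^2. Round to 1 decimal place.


Step 1: mu / r = 3.986e14 / 2.888290e+07 = 13800553.2685
Step 2: v = sqrt(13800553.2685) = 3714.9 m/s

3714.9


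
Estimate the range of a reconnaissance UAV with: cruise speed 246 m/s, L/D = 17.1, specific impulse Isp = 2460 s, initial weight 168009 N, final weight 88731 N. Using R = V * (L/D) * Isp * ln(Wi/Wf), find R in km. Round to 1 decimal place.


Step 1: Coefficient = V * (L/D) * Isp = 246 * 17.1 * 2460 = 10348236.0 m
Step 2: Wi/Wf = 168009 / 88731 = 1.893465
Step 3: ln(1.893465) = 0.638408
Step 4: R = 10348236.0 * 0.638408 = 6606399.0 m = 6606.4 km

6606.4


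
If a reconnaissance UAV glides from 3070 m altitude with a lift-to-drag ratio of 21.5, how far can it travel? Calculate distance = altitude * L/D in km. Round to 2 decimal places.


Step 1: Glide distance = altitude * L/D = 3070 * 21.5 = 66005.0 m
Step 2: Convert to km: 66005.0 / 1000 = 66.01 km

66.01


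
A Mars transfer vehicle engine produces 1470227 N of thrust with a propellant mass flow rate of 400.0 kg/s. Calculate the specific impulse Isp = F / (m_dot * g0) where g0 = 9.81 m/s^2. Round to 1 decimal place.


Step 1: m_dot * g0 = 400.0 * 9.81 = 3924.0
Step 2: Isp = 1470227 / 3924.0 = 374.7 s

374.7


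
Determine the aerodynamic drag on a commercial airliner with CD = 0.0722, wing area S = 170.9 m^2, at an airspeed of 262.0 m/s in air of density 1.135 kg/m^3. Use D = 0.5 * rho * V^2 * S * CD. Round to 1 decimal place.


Step 1: Dynamic pressure q = 0.5 * 1.135 * 262.0^2 = 38955.47 Pa
Step 2: Drag D = q * S * CD = 38955.47 * 170.9 * 0.0722
Step 3: D = 480670.8 N

480670.8


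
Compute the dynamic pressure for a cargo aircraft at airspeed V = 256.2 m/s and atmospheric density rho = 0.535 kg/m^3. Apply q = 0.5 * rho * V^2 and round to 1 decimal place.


Step 1: V^2 = 256.2^2 = 65638.44
Step 2: q = 0.5 * 0.535 * 65638.44
Step 3: q = 17558.3 Pa

17558.3


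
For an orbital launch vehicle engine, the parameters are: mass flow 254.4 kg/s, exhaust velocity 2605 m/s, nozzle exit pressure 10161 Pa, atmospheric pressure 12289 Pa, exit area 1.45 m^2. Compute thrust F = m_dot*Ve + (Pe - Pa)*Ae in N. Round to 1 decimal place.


Step 1: Momentum thrust = m_dot * Ve = 254.4 * 2605 = 662712.0 N
Step 2: Pressure thrust = (Pe - Pa) * Ae = (10161 - 12289) * 1.45 = -3085.60 N
Step 3: Total thrust F = 662712.0 + -3085.60 = 659626.4 N

659626.4


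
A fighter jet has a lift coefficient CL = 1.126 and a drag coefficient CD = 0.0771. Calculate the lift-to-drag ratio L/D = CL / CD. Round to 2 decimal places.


Step 1: L/D = CL / CD = 1.126 / 0.0771
Step 2: L/D = 14.60

14.60


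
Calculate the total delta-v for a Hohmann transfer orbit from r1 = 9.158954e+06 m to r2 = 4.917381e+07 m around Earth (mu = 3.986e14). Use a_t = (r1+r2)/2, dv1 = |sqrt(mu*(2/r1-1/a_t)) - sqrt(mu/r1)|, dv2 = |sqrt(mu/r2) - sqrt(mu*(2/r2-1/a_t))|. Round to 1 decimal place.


Step 1: Transfer semi-major axis a_t = (9.158954e+06 + 4.917381e+07) / 2 = 2.916638e+07 m
Step 2: v1 (circular at r1) = sqrt(mu/r1) = 6596.99 m/s
Step 3: v_t1 = sqrt(mu*(2/r1 - 1/a_t)) = 8565.87 m/s
Step 4: dv1 = |8565.87 - 6596.99| = 1968.88 m/s
Step 5: v2 (circular at r2) = 2847.09 m/s, v_t2 = 1595.45 m/s
Step 6: dv2 = |2847.09 - 1595.45| = 1251.64 m/s
Step 7: Total delta-v = 1968.88 + 1251.64 = 3220.5 m/s

3220.5


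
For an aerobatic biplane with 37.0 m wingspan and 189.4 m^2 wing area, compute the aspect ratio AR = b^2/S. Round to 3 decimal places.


Step 1: b^2 = 37.0^2 = 1369.0
Step 2: AR = 1369.0 / 189.4 = 7.228

7.228


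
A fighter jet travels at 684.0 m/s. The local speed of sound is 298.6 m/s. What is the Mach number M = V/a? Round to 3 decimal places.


Step 1: M = V / a = 684.0 / 298.6
Step 2: M = 2.291

2.291


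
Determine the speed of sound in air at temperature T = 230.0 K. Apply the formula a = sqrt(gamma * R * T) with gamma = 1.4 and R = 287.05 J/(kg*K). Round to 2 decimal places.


Step 1: gamma * R * T = 1.4 * 287.05 * 230.0 = 92430.1
Step 2: a = sqrt(92430.1) = 304.02 m/s

304.02


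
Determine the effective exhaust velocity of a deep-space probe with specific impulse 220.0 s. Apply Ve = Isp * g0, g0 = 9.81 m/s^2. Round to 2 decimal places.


Step 1: Ve = Isp * g0 = 220.0 * 9.81
Step 2: Ve = 2158.20 m/s

2158.20


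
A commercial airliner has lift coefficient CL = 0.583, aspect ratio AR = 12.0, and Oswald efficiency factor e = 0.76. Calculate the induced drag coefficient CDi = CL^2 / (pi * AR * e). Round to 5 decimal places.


Step 1: CL^2 = 0.583^2 = 0.339889
Step 2: pi * AR * e = 3.14159 * 12.0 * 0.76 = 28.651325
Step 3: CDi = 0.339889 / 28.651325 = 0.01186

0.01186


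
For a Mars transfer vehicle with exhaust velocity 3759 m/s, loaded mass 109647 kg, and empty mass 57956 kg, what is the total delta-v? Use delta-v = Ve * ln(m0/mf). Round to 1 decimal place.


Step 1: Mass ratio m0/mf = 109647 / 57956 = 1.891901
Step 2: ln(1.891901) = 0.637582
Step 3: delta-v = 3759 * 0.637582 = 2396.7 m/s

2396.7


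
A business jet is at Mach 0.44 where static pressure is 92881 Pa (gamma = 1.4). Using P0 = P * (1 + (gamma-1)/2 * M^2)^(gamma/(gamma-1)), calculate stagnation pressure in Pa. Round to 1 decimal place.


Step 1: (gamma-1)/2 * M^2 = 0.2 * 0.1936 = 0.03872
Step 2: 1 + 0.03872 = 1.03872
Step 3: Exponent gamma/(gamma-1) = 3.5
Step 4: P0 = 92881 * 1.03872^3.5 = 106089.3 Pa

106089.3


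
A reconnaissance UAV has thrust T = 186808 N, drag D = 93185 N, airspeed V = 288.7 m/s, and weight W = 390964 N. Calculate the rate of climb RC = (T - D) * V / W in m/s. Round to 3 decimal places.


Step 1: Excess thrust = T - D = 186808 - 93185 = 93623 N
Step 2: Excess power = 93623 * 288.7 = 27028960.1 W
Step 3: RC = 27028960.1 / 390964 = 69.134 m/s

69.134


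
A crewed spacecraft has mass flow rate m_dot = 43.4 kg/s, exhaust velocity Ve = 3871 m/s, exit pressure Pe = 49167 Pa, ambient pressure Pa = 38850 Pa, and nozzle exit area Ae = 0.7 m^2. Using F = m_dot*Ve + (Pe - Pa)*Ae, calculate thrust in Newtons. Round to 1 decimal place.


Step 1: Momentum thrust = m_dot * Ve = 43.4 * 3871 = 168001.4 N
Step 2: Pressure thrust = (Pe - Pa) * Ae = (49167 - 38850) * 0.7 = 7221.9 N
Step 3: Total thrust F = 168001.4 + 7221.9 = 175223.3 N

175223.3


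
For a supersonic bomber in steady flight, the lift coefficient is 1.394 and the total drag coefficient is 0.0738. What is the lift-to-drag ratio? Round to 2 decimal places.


Step 1: L/D = CL / CD = 1.394 / 0.0738
Step 2: L/D = 18.89

18.89


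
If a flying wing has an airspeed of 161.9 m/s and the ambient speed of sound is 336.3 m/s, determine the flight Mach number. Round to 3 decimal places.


Step 1: M = V / a = 161.9 / 336.3
Step 2: M = 0.481

0.481


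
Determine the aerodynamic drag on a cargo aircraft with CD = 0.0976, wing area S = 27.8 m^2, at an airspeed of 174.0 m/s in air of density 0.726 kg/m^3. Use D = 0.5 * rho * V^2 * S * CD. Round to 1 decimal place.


Step 1: Dynamic pressure q = 0.5 * 0.726 * 174.0^2 = 10990.188 Pa
Step 2: Drag D = q * S * CD = 10990.188 * 27.8 * 0.0976
Step 3: D = 29819.5 N

29819.5


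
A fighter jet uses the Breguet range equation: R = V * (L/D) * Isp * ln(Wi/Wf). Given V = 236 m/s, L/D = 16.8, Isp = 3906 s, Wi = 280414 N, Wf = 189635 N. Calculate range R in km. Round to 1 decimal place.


Step 1: Coefficient = V * (L/D) * Isp = 236 * 16.8 * 3906 = 15486508.8 m
Step 2: Wi/Wf = 280414 / 189635 = 1.478704
Step 3: ln(1.478704) = 0.391166
Step 4: R = 15486508.8 * 0.391166 = 6057794.3 m = 6057.8 km

6057.8


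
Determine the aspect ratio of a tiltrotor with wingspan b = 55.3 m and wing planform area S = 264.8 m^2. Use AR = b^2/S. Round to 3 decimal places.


Step 1: b^2 = 55.3^2 = 3058.09
Step 2: AR = 3058.09 / 264.8 = 11.549

11.549


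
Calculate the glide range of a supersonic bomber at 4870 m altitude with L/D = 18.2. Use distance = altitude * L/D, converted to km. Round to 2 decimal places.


Step 1: Glide distance = altitude * L/D = 4870 * 18.2 = 88634.0 m
Step 2: Convert to km: 88634.0 / 1000 = 88.63 km

88.63


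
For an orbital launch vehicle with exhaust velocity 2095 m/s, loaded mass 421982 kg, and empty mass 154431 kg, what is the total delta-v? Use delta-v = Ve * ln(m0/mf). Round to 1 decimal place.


Step 1: Mass ratio m0/mf = 421982 / 154431 = 2.732495
Step 2: ln(2.732495) = 1.005215
Step 3: delta-v = 2095 * 1.005215 = 2105.9 m/s

2105.9


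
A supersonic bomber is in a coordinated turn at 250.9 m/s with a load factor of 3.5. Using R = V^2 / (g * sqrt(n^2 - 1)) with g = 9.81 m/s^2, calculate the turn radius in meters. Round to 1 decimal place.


Step 1: V^2 = 250.9^2 = 62950.81
Step 2: n^2 - 1 = 3.5^2 - 1 = 11.25
Step 3: sqrt(11.25) = 3.354102
Step 4: R = 62950.81 / (9.81 * 3.354102) = 1913.2 m

1913.2


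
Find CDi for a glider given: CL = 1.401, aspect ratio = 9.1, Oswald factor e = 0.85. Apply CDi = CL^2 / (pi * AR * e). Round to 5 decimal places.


Step 1: CL^2 = 1.401^2 = 1.962801
Step 2: pi * AR * e = 3.14159 * 9.1 * 0.85 = 24.300219
Step 3: CDi = 1.962801 / 24.300219 = 0.08077

0.08077


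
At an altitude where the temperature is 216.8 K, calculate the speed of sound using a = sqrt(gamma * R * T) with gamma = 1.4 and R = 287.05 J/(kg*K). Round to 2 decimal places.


Step 1: gamma * R * T = 1.4 * 287.05 * 216.8 = 87125.416
Step 2: a = sqrt(87125.416) = 295.17 m/s

295.17


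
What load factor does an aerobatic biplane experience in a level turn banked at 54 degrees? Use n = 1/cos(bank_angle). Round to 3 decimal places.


Step 1: Convert 54 degrees to radians = 0.942478
Step 2: cos(54 deg) = 0.587785
Step 3: n = 1 / 0.587785 = 1.701

1.701


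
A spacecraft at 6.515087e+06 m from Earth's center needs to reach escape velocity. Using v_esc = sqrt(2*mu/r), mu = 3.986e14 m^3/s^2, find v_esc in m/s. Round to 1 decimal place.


Step 1: 2*mu/r = 2 * 3.986e14 / 6.515087e+06 = 122362141.9023
Step 2: v_esc = sqrt(122362141.9023) = 11061.7 m/s

11061.7


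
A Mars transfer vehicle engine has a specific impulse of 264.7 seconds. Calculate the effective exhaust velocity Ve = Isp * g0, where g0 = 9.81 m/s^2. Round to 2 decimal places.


Step 1: Ve = Isp * g0 = 264.7 * 9.81
Step 2: Ve = 2596.71 m/s

2596.71


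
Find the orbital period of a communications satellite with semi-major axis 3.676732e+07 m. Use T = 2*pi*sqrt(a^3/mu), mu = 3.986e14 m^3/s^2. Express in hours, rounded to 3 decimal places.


Step 1: a^3 / mu = 4.970338e+22 / 3.986e14 = 1.246949e+08
Step 2: sqrt(1.246949e+08) = 11166.6863 s
Step 3: T = 2*pi * 11166.6863 = 70162.36 s
Step 4: T in hours = 70162.36 / 3600 = 19.490 hours

19.490


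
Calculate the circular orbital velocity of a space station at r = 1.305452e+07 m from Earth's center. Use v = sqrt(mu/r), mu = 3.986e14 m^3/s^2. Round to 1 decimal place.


Step 1: mu / r = 3.986e14 / 1.305452e+07 = 30533485.7199
Step 2: v = sqrt(30533485.7199) = 5525.7 m/s

5525.7


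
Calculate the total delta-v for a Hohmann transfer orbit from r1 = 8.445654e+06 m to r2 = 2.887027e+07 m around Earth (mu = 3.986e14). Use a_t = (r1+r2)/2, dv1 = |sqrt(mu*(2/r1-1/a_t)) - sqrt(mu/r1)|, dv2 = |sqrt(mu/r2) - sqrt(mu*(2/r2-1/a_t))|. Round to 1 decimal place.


Step 1: Transfer semi-major axis a_t = (8.445654e+06 + 2.887027e+07) / 2 = 1.865796e+07 m
Step 2: v1 (circular at r1) = sqrt(mu/r1) = 6869.93 m/s
Step 3: v_t1 = sqrt(mu*(2/r1 - 1/a_t)) = 8545.65 m/s
Step 4: dv1 = |8545.65 - 6869.93| = 1675.73 m/s
Step 5: v2 (circular at r2) = 3715.72 m/s, v_t2 = 2499.93 m/s
Step 6: dv2 = |3715.72 - 2499.93| = 1215.79 m/s
Step 7: Total delta-v = 1675.73 + 1215.79 = 2891.5 m/s

2891.5


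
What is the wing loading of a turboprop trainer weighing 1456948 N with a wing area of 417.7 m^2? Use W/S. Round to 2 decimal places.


Step 1: Wing loading = W / S = 1456948 / 417.7
Step 2: Wing loading = 3488.02 N/m^2

3488.02


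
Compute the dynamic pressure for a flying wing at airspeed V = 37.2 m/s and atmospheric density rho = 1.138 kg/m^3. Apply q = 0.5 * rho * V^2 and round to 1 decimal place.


Step 1: V^2 = 37.2^2 = 1383.84
Step 2: q = 0.5 * 1.138 * 1383.84
Step 3: q = 787.4 Pa

787.4


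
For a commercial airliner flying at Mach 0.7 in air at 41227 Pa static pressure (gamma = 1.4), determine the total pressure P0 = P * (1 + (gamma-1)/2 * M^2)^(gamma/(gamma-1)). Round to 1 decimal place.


Step 1: (gamma-1)/2 * M^2 = 0.2 * 0.49 = 0.098
Step 2: 1 + 0.098 = 1.098
Step 3: Exponent gamma/(gamma-1) = 3.5
Step 4: P0 = 41227 * 1.098^3.5 = 57186.0 Pa

57186.0


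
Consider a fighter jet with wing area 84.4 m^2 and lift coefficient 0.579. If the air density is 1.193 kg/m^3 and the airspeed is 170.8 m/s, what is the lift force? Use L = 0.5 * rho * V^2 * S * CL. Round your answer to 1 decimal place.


Step 1: Calculate dynamic pressure q = 0.5 * 1.193 * 170.8^2 = 0.5 * 1.193 * 29172.64 = 17401.4798 Pa
Step 2: Multiply by wing area and lift coefficient: L = 17401.4798 * 84.4 * 0.579
Step 3: L = 1468684.8917 * 0.579 = 850368.6 N

850368.6


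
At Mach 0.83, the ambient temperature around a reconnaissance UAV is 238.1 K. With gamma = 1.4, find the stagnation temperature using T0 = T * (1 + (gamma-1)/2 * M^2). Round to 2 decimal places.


Step 1: (gamma-1)/2 = 0.2
Step 2: M^2 = 0.6889
Step 3: 1 + 0.2 * 0.6889 = 1.13778
Step 4: T0 = 238.1 * 1.13778 = 270.91 K

270.91


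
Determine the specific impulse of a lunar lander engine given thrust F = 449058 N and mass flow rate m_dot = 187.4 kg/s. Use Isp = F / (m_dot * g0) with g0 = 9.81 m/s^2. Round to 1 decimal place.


Step 1: m_dot * g0 = 187.4 * 9.81 = 1838.39
Step 2: Isp = 449058 / 1838.39 = 244.3 s

244.3


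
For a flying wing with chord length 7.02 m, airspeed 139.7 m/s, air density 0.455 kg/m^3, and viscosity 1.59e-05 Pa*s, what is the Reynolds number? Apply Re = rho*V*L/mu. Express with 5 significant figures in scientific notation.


Step 1: Numerator = rho * V * L = 0.455 * 139.7 * 7.02 = 446.21577
Step 2: Re = 446.21577 / 1.59e-05
Step 3: Re = 2.8064e+07

2.8064e+07


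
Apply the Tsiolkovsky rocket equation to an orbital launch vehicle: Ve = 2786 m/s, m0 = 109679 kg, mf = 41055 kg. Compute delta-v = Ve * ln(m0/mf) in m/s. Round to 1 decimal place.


Step 1: Mass ratio m0/mf = 109679 / 41055 = 2.671514
Step 2: ln(2.671514) = 0.982645
Step 3: delta-v = 2786 * 0.982645 = 2737.6 m/s

2737.6


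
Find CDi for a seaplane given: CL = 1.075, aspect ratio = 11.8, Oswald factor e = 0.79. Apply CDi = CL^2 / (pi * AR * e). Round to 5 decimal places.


Step 1: CL^2 = 1.075^2 = 1.155625
Step 2: pi * AR * e = 3.14159 * 11.8 * 0.79 = 29.285927
Step 3: CDi = 1.155625 / 29.285927 = 0.03946

0.03946


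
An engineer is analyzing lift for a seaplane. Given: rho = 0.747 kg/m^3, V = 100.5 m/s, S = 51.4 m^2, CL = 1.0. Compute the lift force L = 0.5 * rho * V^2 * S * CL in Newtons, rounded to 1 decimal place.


Step 1: Calculate dynamic pressure q = 0.5 * 0.747 * 100.5^2 = 0.5 * 0.747 * 10100.25 = 3772.4434 Pa
Step 2: Multiply by wing area and lift coefficient: L = 3772.4434 * 51.4 * 1.0
Step 3: L = 193903.5895 * 1.0 = 193903.6 N

193903.6


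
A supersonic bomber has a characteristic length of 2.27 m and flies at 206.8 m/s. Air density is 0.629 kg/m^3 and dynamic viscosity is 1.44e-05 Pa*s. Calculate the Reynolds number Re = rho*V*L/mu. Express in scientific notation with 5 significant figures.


Step 1: Numerator = rho * V * L = 0.629 * 206.8 * 2.27 = 295.275244
Step 2: Re = 295.275244 / 1.44e-05
Step 3: Re = 2.0505e+07

2.0505e+07


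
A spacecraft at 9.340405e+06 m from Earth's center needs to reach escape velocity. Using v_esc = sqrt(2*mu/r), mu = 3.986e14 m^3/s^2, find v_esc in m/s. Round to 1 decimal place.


Step 1: 2*mu/r = 2 * 3.986e14 / 9.340405e+06 = 85349618.1375
Step 2: v_esc = sqrt(85349618.1375) = 9238.5 m/s

9238.5


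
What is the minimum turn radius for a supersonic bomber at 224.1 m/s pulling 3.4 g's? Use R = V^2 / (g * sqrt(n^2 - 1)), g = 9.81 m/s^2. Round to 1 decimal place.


Step 1: V^2 = 224.1^2 = 50220.81
Step 2: n^2 - 1 = 3.4^2 - 1 = 10.56
Step 3: sqrt(10.56) = 3.249615
Step 4: R = 50220.81 / (9.81 * 3.249615) = 1575.4 m

1575.4


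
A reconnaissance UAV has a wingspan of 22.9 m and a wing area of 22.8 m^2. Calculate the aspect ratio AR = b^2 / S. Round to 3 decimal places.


Step 1: b^2 = 22.9^2 = 524.41
Step 2: AR = 524.41 / 22.8 = 23.000

23.000


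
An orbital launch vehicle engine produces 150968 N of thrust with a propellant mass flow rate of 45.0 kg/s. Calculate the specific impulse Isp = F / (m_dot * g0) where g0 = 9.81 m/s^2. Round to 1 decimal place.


Step 1: m_dot * g0 = 45.0 * 9.81 = 441.45
Step 2: Isp = 150968 / 441.45 = 342.0 s

342.0
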